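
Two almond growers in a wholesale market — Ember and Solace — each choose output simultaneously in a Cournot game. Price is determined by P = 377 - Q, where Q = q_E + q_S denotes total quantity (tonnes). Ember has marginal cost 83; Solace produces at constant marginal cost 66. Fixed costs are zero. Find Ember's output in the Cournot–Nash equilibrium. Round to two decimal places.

Ember's profit: π_E = (377 - Q)q_E - (83q_E). Setting ∂π_E/∂q_E = 0: 294 - 2q_E - (q_S) = 0.
Solace's first-order condition: 311 - 2q_S - (q_E) = 0.
So q_E = (294 - q_S)/2 and q_S = (311 - q_E)/2.
Substituting one into the other gives q_E = 277/3 and q_S = 328/3.

92.33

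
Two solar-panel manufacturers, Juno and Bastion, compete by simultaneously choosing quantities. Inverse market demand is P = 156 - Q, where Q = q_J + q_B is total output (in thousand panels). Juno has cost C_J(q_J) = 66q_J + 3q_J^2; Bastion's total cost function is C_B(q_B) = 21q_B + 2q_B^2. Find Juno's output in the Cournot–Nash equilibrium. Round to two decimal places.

Juno's profit: π_J = (156 - Q)q_J - (66q_J + 3q_J²). Setting ∂π_J/∂q_J = 0: 90 - 8q_J - (q_B) = 0.
Bastion's first-order condition: 135 - 6q_B - (q_J) = 0.
Rearranging gives the reaction functions q_J = (90 - q_B)/8 and q_B = (135 - q_J)/6.
Solving the pair: q_J = 405/47, q_B = 990/47.

8.62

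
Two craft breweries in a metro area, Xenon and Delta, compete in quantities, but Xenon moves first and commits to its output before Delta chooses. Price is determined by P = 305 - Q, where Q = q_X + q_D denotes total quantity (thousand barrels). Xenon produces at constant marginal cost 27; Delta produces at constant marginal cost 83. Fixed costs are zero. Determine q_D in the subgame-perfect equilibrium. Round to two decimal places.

The follower Delta best-responds to any q_X: π_D = (305 - Q)q_D - 83q_D.
Follower FOC: 222 - q_X - 2q_D = 0, so q_D(q_X) = (222 - q_X)/2.
The leader anticipates this reaction. Substituting into P = 305 - Q gives P = 194 - (1/2)q_X, so π_X = (194 - (1/2)q_X)q_X - 27q_X.
Maximising: ∂π_X/∂q_X = 167 - q_X = 0, giving q_X = 167.
Then q_D = (222 - 167)/2 = 55/2.

27.50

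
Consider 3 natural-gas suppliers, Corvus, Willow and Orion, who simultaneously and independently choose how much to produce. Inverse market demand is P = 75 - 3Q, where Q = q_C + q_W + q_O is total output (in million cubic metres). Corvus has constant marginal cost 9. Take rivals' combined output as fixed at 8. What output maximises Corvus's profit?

7

With rivals' combined output fixed at 8, Corvus's profit is π_C = (75 - 3·8 - 3q_C)q_C - (9q_C) = (51 - 3q_C)q_C - (9q_C).
∂π_C/∂q_C = 42 - 6q_C = 0, so q_C = 7.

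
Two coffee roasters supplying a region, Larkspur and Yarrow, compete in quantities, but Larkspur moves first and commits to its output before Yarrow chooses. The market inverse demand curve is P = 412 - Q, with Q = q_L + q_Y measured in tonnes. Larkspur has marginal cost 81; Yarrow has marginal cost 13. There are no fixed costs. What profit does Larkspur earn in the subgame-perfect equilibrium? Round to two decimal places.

8646.13

Solve by backward induction. Given q_L, the follower Yarrow maximises π_Y = (412 - q_L - q_Y)q_Y - 13q_Y.
Setting the follower's marginal profit to zero, 399 - q_L - 2q_Y = 0, i.e. q_Y = (399 - q_L)/2.
The leader anticipates this reaction. Substituting into P = 412 - Q gives P = 425/2 - (1/2)q_L, so π_L = (425/2 - (1/2)q_L)q_L - 81q_L.
The leader's first-order condition 263/2 - q_L = 0 yields q_L = 263/2.
Then q_Y = (399 - 263/2)/2 = 535/4.
Price P = 412 - 1061/4 = 587/4.
Larkspur's profit: (587/4 - 81)·(263/2) = 8646.1250.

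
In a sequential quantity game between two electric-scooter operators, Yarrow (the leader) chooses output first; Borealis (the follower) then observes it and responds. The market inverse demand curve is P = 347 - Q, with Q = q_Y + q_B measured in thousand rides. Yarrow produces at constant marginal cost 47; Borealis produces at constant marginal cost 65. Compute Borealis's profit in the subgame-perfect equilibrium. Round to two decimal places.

3782.25

The follower Borealis best-responds to any q_Y: π_B = (347 - Q)q_B - 65q_B.
∂π_B/∂q_B = 282 - q_Y - 2q_B = 0 gives the reaction function q_B = (282 - q_Y)/2.
Yarrow substitutes q_B(q_Y) into its own profit: π_Y = q_Y(347 - q_Y - (282 - q_Y)/2) - 47q_Y = (206 - (1/2)q_Y)q_Y - 47q_Y.
Maximising: ∂π_Y/∂q_Y = 159 - q_Y = 0, giving q_Y = 159.
Then q_B = (282 - 159)/2 = 123/2.
Price P = 347 - 441/2 = 253/2.
Borealis's profit: (253/2 - 65)·(123/2) = 3782.2500.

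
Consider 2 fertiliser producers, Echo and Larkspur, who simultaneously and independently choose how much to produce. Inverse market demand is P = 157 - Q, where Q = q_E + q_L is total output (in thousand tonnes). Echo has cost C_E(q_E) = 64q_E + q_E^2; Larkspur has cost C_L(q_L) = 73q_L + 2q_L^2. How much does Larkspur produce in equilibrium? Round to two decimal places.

Echo's profit: π_E = (157 - Q)q_E - (64q_E + q_E²). Setting ∂π_E/∂q_E = 0: 93 - 4q_E - (q_L) = 0.
Larkspur's profit: π_L = (157 - Q)q_L - (73q_L + 2q_L²). Setting ∂π_L/∂q_L = 0: 84 - 6q_L - (q_E) = 0.
So q_E = (93 - q_L)/4 and q_L = (84 - q_E)/6.
Substituting one into the other gives q_E = 474/23 and q_L = 243/23.

10.57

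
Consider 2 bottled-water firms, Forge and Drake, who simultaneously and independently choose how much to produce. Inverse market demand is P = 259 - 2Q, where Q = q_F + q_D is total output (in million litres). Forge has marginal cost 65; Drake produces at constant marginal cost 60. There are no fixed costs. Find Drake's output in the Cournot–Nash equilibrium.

Forge's profit: π_F = (259 - 2Q)q_F - (65q_F). Setting ∂π_F/∂q_F = 0: 194 - 4q_F - 2(q_D) = 0.
Drake's profit: π_D = (259 - 2Q)q_D - (60q_D). Setting ∂π_D/∂q_D = 0: 199 - 4q_D - 2(q_F) = 0.
Rearranging gives the reaction functions q_F = (194 - 2q_D)/4 and q_D = (199 - 2q_F)/4.
Substituting one into the other gives q_F = 63/2 and q_D = 34.

34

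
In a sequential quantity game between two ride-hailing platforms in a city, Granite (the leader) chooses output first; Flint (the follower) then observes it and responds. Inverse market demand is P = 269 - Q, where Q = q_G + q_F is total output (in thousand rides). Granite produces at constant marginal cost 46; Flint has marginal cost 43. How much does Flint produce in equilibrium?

58

The follower Flint best-responds to any q_G: π_F = (269 - Q)q_F - 43q_F.
Setting the follower's marginal profit to zero, 226 - q_G - 2q_F = 0, i.e. q_F = (226 - q_G)/2.
The leader anticipates this reaction. Substituting into P = 269 - Q gives P = 156 - (1/2)q_G, so π_G = (156 - (1/2)q_G)q_G - 46q_G.
Leader FOC: 110 - q_G = 0, so q_G = 110.
Then q_F = (226 - 110)/2 = 58.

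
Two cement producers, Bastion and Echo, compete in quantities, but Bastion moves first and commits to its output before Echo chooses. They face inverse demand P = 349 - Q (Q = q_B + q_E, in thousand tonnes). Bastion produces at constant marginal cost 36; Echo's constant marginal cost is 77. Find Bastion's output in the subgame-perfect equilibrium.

The follower Echo best-responds to any q_B: π_E = (349 - Q)q_E - 77q_E.
Setting the follower's marginal profit to zero, 272 - q_B - 2q_E = 0, i.e. q_E = (272 - q_B)/2.
Bastion substitutes q_E(q_B) into its own profit: π_B = q_B(349 - q_B - (272 - q_B)/2) - 36q_B = (213 - (1/2)q_B)q_B - 36q_B.
Maximising: ∂π_B/∂q_B = 177 - q_B = 0, giving q_B = 177.
Then q_E = (272 - 177)/2 = 95/2.

177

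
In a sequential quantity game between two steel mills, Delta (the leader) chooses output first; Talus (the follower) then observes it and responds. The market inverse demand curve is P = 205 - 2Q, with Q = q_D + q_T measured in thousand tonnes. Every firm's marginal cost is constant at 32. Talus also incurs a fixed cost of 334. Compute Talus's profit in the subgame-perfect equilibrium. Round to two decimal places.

601.28

The follower Talus best-responds to any q_D: π_T = (205 - 2Q)q_T - 32q_T.
∂π_T/∂q_T = 173 - 2q_D - 4q_T = 0 gives the reaction function q_T = (173 - 2q_D)/4.
The leader anticipates this reaction. Substituting into P = 205 - 2Q gives P = 237/2 - q_D, so π_D = (237/2 - q_D)q_D - 32q_D.
The leader's first-order condition 173/2 - 2q_D = 0 yields q_D = 173/4.
Then q_T = (173 - 2·(173/4))/4 = 173/8.
Price P = 205 - 2·(519/8) = 301/4.
Talus's profit: (301/4 - 32)·(173/8) - 334 = 601.2813.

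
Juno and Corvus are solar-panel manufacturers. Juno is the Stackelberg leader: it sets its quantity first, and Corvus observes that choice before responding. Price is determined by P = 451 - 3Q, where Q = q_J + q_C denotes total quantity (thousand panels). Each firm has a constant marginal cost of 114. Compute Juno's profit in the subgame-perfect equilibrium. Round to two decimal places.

4732.04

The follower Corvus best-responds to any q_J: π_C = (451 - 3Q)q_C - 114q_C.
∂π_C/∂q_C = 337 - 3q_J - 6q_C = 0 gives the reaction function q_C = (337 - 3q_J)/6.
Juno substitutes q_C(q_J) into its own profit: π_J = q_J(451 - 3q_J - (337 - 3q_J)/2) - 114q_J = (565/2 - (3/2)q_J)q_J - 114q_J.
The leader's first-order condition 337/2 - 3q_J = 0 yields q_J = 337/6.
Then q_C = (337 - 3·(337/6))/6 = 337/12.
Price P = 451 - 3·(337/4) = 793/4.
Juno's profit: (793/4 - 114)·(337/6) = 4732.0417.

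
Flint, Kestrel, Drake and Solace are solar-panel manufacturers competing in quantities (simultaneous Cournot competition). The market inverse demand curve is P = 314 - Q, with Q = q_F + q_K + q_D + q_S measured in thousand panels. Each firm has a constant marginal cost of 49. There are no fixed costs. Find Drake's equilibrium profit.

2809

Each firm earns π_i = (314 - Q)q_i - 49q_i.
Setting ∂π_i/∂q_i = 0 with rivals' quantities fixed: 265 - 2q_i - Σ_{j≠i} q_j = 0.
With identical firms every q_j equals q_i, so Σ_{j≠i} q_j = 3q_i and 265 = 5q_i, giving q_i = 53.
Price P = 314 - 212 = 102.
Drake's profit: (102 - 49)·53 = 2809.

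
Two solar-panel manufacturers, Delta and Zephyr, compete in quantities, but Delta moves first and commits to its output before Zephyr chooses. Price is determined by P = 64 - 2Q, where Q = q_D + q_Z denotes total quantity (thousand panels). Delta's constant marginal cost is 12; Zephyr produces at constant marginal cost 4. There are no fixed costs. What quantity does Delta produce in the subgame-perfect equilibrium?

11

Solve by backward induction. Given q_D, the follower Zephyr maximises π_Z = (64 - 2q_D - 2q_Z)q_Z - 4q_Z.
∂π_Z/∂q_Z = 60 - 2q_D - 4q_Z = 0 gives the reaction function q_Z = (60 - 2q_D)/4.
The leader anticipates this reaction. Substituting into P = 64 - 2Q gives P = 34 - q_D, so π_D = (34 - q_D)q_D - 12q_D.
Maximising: ∂π_D/∂q_D = 22 - 2q_D = 0, giving q_D = 11.
Then q_Z = (60 - 2·11)/4 = 19/2.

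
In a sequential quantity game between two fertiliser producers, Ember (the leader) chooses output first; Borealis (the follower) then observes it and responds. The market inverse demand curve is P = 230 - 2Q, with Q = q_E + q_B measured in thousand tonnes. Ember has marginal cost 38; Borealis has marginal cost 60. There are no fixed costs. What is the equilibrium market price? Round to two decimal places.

Solve by backward induction. Given q_E, the follower Borealis maximises π_B = (230 - 2q_E - 2q_B)q_B - 60q_B.
∂π_B/∂q_B = 170 - 2q_E - 4q_B = 0 gives the reaction function q_B = (170 - 2q_E)/4.
Ember substitutes q_B(q_E) into its own profit: π_E = q_E(230 - 2q_E - (170 - 2q_E)/2) - 38q_E = (145 - q_E)q_E - 38q_E.
Maximising: ∂π_E/∂q_E = 107 - 2q_E = 0, giving q_E = 107/2.
Then q_B = (170 - 2·(107/2))/4 = 63/4.
Total output Q = 277/4, so price P = 230 - 2·(277/4) = 183/2.

91.50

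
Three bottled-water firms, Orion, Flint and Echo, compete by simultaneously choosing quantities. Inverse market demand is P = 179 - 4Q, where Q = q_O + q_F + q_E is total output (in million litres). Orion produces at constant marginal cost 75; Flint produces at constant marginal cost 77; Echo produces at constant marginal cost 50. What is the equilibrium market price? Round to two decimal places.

Orion's profit: π_O = (179 - 4Q)q_O - (75q_O). Setting ∂π_O/∂q_O = 0: 104 - 8q_O - 4(q_F + q_E) = 0.
Flint's first-order condition: 102 - 8q_F - 4(q_O + q_E) = 0.
Echo's first-order condition: 129 - 8q_E - 4(q_O + q_F) = 0.
Adding the 3 first-order conditions: 335 − 16Q = 0, so Q = 335/16.
Back-substituting: q_O = (104 − 335/4)/4 = 81/16, q_F = (102 − 335/4)/4 = 73/16, q_E = (129 − 335/4)/4 = 181/16.
Total output Q = 335/16, so price P = 179 - 4·(335/16) = 381/4.

95.25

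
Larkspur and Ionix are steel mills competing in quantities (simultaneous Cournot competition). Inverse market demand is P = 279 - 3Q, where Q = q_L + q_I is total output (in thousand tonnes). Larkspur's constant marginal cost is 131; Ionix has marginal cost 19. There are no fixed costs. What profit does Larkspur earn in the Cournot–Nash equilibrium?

48

Larkspur's profit: π_L = (279 - 3Q)q_L - (131q_L). Setting ∂π_L/∂q_L = 0: 148 - 6q_L - 3(q_I) = 0.
Ionix's profit: π_I = (279 - 3Q)q_I - (19q_I). Setting ∂π_I/∂q_I = 0: 260 - 6q_I - 3(q_L) = 0.
Best responses: q_L = (148 - 3q_I)/6, q_I = (260 - 3q_L)/6.
Solving the pair: q_L = 4, q_I = 124/3.
Price P = 279 - 3·(136/3) = 143.
Larkspur's profit: (143 - 131)·4 = 48.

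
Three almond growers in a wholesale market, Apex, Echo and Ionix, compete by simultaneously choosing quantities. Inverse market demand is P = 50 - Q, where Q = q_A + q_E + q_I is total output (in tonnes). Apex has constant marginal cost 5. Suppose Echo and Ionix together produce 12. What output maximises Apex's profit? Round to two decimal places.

With rivals' combined output fixed at 12, Apex's profit is π_A = (50 - 12 - q_A)q_A - (5q_A) = (38 - q_A)q_A - (5q_A).
∂π_A/∂q_A = 33 - 2q_A = 0, so q_A = 33/2.

16.50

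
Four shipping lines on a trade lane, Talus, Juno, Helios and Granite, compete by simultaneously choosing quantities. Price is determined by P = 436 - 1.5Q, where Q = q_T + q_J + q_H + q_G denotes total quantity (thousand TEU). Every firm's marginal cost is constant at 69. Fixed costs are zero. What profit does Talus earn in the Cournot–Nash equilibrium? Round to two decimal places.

3591.71

Each firm earns π_i = (436 - 1.5Q)q_i - 69q_i.
Setting ∂π_i/∂q_i = 0 with rivals' quantities fixed: 367 - 3q_i - (3/2)·Σ_{j≠i} q_j = 0.
By symmetry each firm produces the same amount; substituting Σ_{j≠i} q_j = 3q_i yields q_i = 367/(15/2) = 734/15.
Price P = 436 - (3/2)·195.7333 = 712/5.
Talus's profit: (712/5 - 69)·(734/15) = 3591.7067.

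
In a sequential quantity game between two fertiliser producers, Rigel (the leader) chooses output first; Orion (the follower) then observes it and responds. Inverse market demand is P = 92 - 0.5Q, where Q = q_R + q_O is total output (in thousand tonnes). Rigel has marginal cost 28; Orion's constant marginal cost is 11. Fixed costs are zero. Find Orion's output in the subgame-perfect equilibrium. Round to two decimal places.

The follower Orion best-responds to any q_R: π_O = (92 - 0.5Q)q_O - 11q_O.
Follower FOC: 81 - (1/2)q_R - q_O = 0, so q_O(q_R) = (81 - (1/2)q_R).
Rigel substitutes q_O(q_R) into its own profit: π_R = q_R(92 - (1/2)q_R - (81 - (1/2)q_R)/2) - 28q_R = (103/2 - (1/4)q_R)q_R - 28q_R.
Maximising: ∂π_R/∂q_R = 47/2 - (1/2)q_R = 0, giving q_R = 47.
Then q_O = (81 - (1/2)·47) = 115/2.

57.50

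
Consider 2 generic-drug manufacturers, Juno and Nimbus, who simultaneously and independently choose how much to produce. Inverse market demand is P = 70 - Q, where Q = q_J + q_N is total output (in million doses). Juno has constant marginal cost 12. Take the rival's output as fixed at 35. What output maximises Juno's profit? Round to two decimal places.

11.50

With the rival's output fixed at 35, Juno's profit is π_J = (70 - 35 - q_J)q_J - (12q_J) = (35 - q_J)q_J - (12q_J).
∂π_J/∂q_J = 23 - 2q_J = 0, so q_J = 23/2.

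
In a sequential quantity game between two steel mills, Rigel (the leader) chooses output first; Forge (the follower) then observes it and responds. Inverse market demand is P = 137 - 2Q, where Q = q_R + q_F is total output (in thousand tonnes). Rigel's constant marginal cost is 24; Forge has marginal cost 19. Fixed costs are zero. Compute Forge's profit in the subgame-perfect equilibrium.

512

Solve by backward induction. Given q_R, the follower Forge maximises π_F = (137 - 2q_R - 2q_F)q_F - 19q_F.
Setting the follower's marginal profit to zero, 118 - 2q_R - 4q_F = 0, i.e. q_F = (118 - 2q_R)/4.
The leader anticipates this reaction. Substituting into P = 137 - 2Q gives P = 78 - q_R, so π_R = (78 - q_R)q_R - 24q_R.
Maximising: ∂π_R/∂q_R = 54 - 2q_R = 0, giving q_R = 27.
Then q_F = (118 - 2·27)/4 = 16.
Price P = 137 - 2·43 = 51.
Forge's profit: (51 - 19)·16 = 512.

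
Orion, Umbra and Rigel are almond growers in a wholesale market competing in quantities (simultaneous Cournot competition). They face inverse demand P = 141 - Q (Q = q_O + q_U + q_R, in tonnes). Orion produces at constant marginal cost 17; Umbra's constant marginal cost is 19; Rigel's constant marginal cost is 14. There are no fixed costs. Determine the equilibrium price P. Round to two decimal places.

47.75

Orion's profit: π_O = (141 - Q)q_O - (17q_O). Setting ∂π_O/∂q_O = 0: 124 - 2q_O - (q_U + q_R) = 0.
Umbra's profit: π_U = (141 - Q)q_U - (19q_U). Setting ∂π_U/∂q_U = 0: 122 - 2q_U - (q_O + q_R) = 0.
Rigel's profit: π_R = (141 - Q)q_R - (14q_R). Setting ∂π_R/∂q_R = 0: 127 - 2q_R - (q_O + q_U) = 0.
Adding the 3 first-order conditions: 373 − 4Q = 0, so Q = 373/4.
Back-substituting: q_O = (124 − 373/4) = 123/4, q_U = (122 − 373/4) = 115/4, q_R = (127 − 373/4) = 135/4.
Total output Q = 373/4, so price P = 141 - 373/4 = 191/4.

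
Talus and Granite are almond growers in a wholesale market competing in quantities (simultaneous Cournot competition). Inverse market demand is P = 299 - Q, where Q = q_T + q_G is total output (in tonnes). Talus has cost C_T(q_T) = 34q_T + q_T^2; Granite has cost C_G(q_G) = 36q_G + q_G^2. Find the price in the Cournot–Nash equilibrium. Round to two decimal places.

193.40

Talus's profit: π_T = (299 - Q)q_T - (34q_T + q_T²). Setting ∂π_T/∂q_T = 0: 265 - 4q_T - (q_G) = 0.
Granite's first-order condition: 263 - 4q_G - (q_T) = 0.
So q_T = (265 - q_G)/4 and q_G = (263 - q_T)/4.
Solving the pair: q_T = 797/15, q_G = 787/15.
Total output Q = 528/5, so price P = 299 - 528/5 = 967/5.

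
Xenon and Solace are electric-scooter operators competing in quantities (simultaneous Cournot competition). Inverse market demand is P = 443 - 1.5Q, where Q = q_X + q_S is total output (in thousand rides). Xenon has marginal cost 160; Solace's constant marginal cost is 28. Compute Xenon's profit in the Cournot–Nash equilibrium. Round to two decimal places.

Xenon's profit: π_X = (443 - 1.5Q)q_X - (160q_X). Setting ∂π_X/∂q_X = 0: 283 - 3q_X - (3/2)(q_S) = 0.
Solace's first-order condition: 415 - 3q_S - (3/2)(q_X) = 0.
Best responses: q_X = (283 - (3/2)q_S)/3, q_S = (415 - (3/2)q_X)/3.
Solving the pair: q_X = 302/9, q_S = 1094/9.
Price P = 443 - (3/2)·(1396/9) = 631/3.
Xenon's profit: (631/3 - 160)·(302/9) = 1688.9630.

1688.96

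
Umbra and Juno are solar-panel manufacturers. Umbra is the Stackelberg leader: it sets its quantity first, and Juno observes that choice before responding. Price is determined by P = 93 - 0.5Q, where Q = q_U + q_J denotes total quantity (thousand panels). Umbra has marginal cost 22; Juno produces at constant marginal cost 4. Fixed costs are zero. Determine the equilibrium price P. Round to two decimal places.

The follower Juno best-responds to any q_U: π_J = (93 - 0.5Q)q_J - 4q_J.
Follower FOC: 89 - (1/2)q_U - q_J = 0, so q_J(q_U) = (89 - (1/2)q_U).
The leader anticipates this reaction. Substituting into P = 93 - 0.5Q gives P = 97/2 - (1/4)q_U, so π_U = (97/2 - (1/4)q_U)q_U - 22q_U.
The leader's first-order condition 53/2 - (1/2)q_U = 0 yields q_U = 53.
Then q_J = (89 - (1/2)·53) = 125/2.
Total output Q = 231/2, so price P = 93 - (1/2)·(231/2) = 141/4.

35.25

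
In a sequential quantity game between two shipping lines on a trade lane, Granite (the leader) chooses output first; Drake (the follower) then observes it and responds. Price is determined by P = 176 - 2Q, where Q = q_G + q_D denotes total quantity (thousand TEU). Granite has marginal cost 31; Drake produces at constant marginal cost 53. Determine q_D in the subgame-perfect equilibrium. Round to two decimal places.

9.88

The follower Drake best-responds to any q_G: π_D = (176 - 2Q)q_D - 53q_D.
Follower FOC: 123 - 2q_G - 4q_D = 0, so q_D(q_G) = (123 - 2q_G)/4.
The leader anticipates this reaction. Substituting into P = 176 - 2Q gives P = 229/2 - q_G, so π_G = (229/2 - q_G)q_G - 31q_G.
The leader's first-order condition 167/2 - 2q_G = 0 yields q_G = 167/4.
Then q_D = (123 - 2·(167/4))/4 = 79/8.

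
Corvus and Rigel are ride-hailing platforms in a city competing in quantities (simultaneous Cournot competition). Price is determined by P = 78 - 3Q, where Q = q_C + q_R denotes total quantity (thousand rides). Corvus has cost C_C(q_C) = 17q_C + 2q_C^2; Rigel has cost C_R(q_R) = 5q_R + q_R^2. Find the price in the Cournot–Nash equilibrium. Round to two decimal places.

43.52

Corvus's profit: π_C = (78 - 3Q)q_C - (17q_C + 2q_C²). Setting ∂π_C/∂q_C = 0: 61 - 10q_C - 3(q_R) = 0.
Rigel's profit: π_R = (78 - 3Q)q_R - (5q_R + q_R²). Setting ∂π_R/∂q_R = 0: 73 - 8q_R - 3(q_C) = 0.
Best responses: q_C = (61 - 3q_R)/10, q_R = (73 - 3q_C)/8.
Solving the pair: q_C = 269/71, q_R = 547/71.
Total output Q = 816/71, so price P = 78 - 3·(816/71) = 43.5211.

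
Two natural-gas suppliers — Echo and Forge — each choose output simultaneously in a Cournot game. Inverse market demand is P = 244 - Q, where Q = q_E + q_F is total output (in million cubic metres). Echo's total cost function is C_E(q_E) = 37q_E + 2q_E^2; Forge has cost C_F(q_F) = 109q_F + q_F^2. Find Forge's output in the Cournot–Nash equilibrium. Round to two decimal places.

Echo's profit: π_E = (244 - Q)q_E - (37q_E + 2q_E²). Setting ∂π_E/∂q_E = 0: 207 - 6q_E - (q_F) = 0.
Forge's first-order condition: 135 - 4q_F - (q_E) = 0.
So q_E = (207 - q_F)/6 and q_F = (135 - q_E)/4.
Solving the pair: q_E = 693/23, q_F = 603/23.

26.22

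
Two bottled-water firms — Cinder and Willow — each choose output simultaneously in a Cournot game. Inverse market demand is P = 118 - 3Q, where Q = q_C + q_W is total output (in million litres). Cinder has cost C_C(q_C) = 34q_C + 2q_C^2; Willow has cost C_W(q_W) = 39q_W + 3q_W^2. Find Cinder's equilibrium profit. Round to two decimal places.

241.23

Cinder's profit: π_C = (118 - 3Q)q_C - (34q_C + 2q_C²). Setting ∂π_C/∂q_C = 0: 84 - 10q_C - 3(q_W) = 0.
Willow's first-order condition: 79 - 12q_W - 3(q_C) = 0.
Rearranging gives the reaction functions q_C = (84 - 3q_W)/10 and q_W = (79 - 3q_C)/12.
Solving the pair: q_C = 257/37, q_W = 538/111.
Price P = 118 - 3·(1309/111) = 82.6216.
Cinder's profit: 82.6216·(257/37) - 34·(257/37) - 2(257/37)² = 241.2308.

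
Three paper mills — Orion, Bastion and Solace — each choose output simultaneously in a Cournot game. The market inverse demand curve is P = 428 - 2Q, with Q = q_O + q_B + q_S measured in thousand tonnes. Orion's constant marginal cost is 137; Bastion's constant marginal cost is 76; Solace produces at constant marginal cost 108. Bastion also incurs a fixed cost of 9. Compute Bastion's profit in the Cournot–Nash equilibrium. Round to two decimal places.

Orion's profit: π_O = (428 - 2Q)q_O - (137q_O). Setting ∂π_O/∂q_O = 0: 291 - 4q_O - 2(q_B + q_S) = 0.
Bastion's first-order condition: 352 - 4q_B - 2(q_O + q_S) = 0.
Solace's first-order condition: 320 - 4q_S - 2(q_O + q_B) = 0.
Adding the 3 conditions: 963 − 4Q − 4Q = 0, i.e. Q = 963/8.
Back-substituting: q_O = (291 − 963/4)/2 = 201/8, q_B = (352 − 963/4)/2 = 445/8, q_S = (320 − 963/4)/2 = 317/8.
Price P = 428 - 2·(963/8) = 749/4.
Bastion's profit: (749/4 - 76)·(445/8) - 9 = 6179.2813.

6179.28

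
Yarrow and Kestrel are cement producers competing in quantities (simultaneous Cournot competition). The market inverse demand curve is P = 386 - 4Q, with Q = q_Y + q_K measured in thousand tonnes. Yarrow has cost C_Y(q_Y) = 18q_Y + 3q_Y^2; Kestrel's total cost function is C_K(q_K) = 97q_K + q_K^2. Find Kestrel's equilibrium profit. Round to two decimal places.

Yarrow's profit: π_Y = (386 - 4Q)q_Y - (18q_Y + 3q_Y²). Setting ∂π_Y/∂q_Y = 0: 368 - 14q_Y - 4(q_K) = 0.
Kestrel's profit: π_K = (386 - 4Q)q_K - (97q_K + q_K²). Setting ∂π_K/∂q_K = 0: 289 - 10q_K - 4(q_Y) = 0.
Best responses: q_Y = (368 - 4q_K)/14, q_K = (289 - 4q_Y)/10.
Substituting one into the other gives q_Y = 631/31 and q_K = 1287/62.
Price P = 386 - 4·41.1129 = 221.5484.
Kestrel's profit: 221.5484·(1287/62) - 97·(1287/62) - (1287/62)² = 2154.4862.

2154.49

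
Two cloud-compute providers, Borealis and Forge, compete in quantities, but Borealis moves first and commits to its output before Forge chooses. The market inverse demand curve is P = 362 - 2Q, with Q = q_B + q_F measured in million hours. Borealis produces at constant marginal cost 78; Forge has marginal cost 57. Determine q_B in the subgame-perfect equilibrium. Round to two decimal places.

65.75

The follower Forge best-responds to any q_B: π_F = (362 - 2Q)q_F - 57q_F.
Follower FOC: 305 - 2q_B - 4q_F = 0, so q_F(q_B) = (305 - 2q_B)/4.
Borealis substitutes q_F(q_B) into its own profit: π_B = q_B(362 - 2q_B - (305 - 2q_B)/2) - 78q_B = (419/2 - q_B)q_B - 78q_B.
Maximising: ∂π_B/∂q_B = 263/2 - 2q_B = 0, giving q_B = 263/4.
Then q_F = (305 - 2·(263/4))/4 = 347/8.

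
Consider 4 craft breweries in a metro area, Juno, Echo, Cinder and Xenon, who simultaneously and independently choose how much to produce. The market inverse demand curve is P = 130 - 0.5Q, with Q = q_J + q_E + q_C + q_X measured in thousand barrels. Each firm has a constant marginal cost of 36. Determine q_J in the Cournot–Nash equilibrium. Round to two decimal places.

A representative firm's profit is π_i = q_i(130 - 0.5Q) - 36q_i.
First-order condition (treating rivals' output as given): 94 - q_i - (1/2)·Σ_{j≠i} q_j = 0.
With identical firms every q_j equals q_i, so Σ_{j≠i} q_j = 3q_i and 94 = (5/2)q_i, giving q_i = 188/5.

37.60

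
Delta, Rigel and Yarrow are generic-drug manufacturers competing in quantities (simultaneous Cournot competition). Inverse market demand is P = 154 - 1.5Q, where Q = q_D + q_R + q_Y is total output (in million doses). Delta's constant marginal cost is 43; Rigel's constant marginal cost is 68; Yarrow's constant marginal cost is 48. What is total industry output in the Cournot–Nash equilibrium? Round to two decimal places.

50.50

Delta's profit: π_D = (154 - 1.5Q)q_D - (43q_D). Setting ∂π_D/∂q_D = 0: 111 - 3q_D - (3/2)(q_R + q_Y) = 0.
Rigel's first-order condition: 86 - 3q_R - (3/2)(q_D + q_Y) = 0.
Yarrow's first-order condition: 106 - 3q_Y - (3/2)(q_D + q_R) = 0.
Adding the 3 first-order conditions: 303 − 6Q = 0, so Q = 101/2.
Back-substituting: q_D = (111 − 303/4)/(3/2) = 47/2, q_R = (86 − 303/4)/(3/2) = 41/6, q_Y = (106 − 303/4)/(3/2) = 121/6.
Total output Q = 47/2 + 41/6 + 121/6 = 101/2.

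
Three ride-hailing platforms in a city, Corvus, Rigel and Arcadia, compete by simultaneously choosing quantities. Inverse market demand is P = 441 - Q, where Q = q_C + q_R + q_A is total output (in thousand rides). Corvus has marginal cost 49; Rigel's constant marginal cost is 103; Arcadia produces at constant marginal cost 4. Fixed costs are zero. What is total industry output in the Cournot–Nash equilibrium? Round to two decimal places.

Corvus's profit: π_C = (441 - Q)q_C - (49q_C). Setting ∂π_C/∂q_C = 0: 392 - 2q_C - (q_R + q_A) = 0.
Rigel's first-order condition: 338 - 2q_R - (q_C + q_A) = 0.
Arcadia's profit: π_A = (441 - Q)q_A - (4q_A). Setting ∂π_A/∂q_A = 0: 437 - 2q_A - (q_C + q_R) = 0.
Adding the 3 first-order conditions: 1167 − 4Q = 0, so Q = 1167/4.
Back-substituting: q_C = (392 − 1167/4) = 401/4, q_R = (338 − 1167/4) = 185/4, q_A = (437 − 1167/4) = 581/4.
Total output Q = 401/4 + 185/4 + 581/4 = 1167/4.

291.75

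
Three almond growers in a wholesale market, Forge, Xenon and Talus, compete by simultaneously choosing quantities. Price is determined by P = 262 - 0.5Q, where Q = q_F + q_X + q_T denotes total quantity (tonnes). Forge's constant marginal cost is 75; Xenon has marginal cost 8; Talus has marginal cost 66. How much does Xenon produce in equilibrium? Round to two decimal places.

Forge's profit: π_F = (262 - 0.5Q)q_F - (75q_F). Setting ∂π_F/∂q_F = 0: 187 - q_F - (1/2)(q_X + q_T) = 0.
Xenon's profit: π_X = (262 - 0.5Q)q_X - (8q_X). Setting ∂π_X/∂q_X = 0: 254 - q_X - (1/2)(q_F + q_T) = 0.
Talus's profit: π_T = (262 - 0.5Q)q_T - (66q_T). Setting ∂π_T/∂q_T = 0: 196 - q_T - (1/2)(q_F + q_X) = 0.
Summing all 3 equations gives 637 − 2Q = 0, hence Q = 637/2.
Back-substituting: q_F = (187 − 637/4)/(1/2) = 111/2, q_X = (254 − 637/4)/(1/2) = 379/2, q_T = (196 − 637/4)/(1/2) = 147/2.

189.50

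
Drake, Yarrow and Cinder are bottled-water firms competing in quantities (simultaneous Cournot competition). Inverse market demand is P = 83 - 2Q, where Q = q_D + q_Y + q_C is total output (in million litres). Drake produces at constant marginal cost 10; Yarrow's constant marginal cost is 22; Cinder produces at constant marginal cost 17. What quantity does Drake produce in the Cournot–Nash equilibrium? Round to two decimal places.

Drake's profit: π_D = (83 - 2Q)q_D - (10q_D). Setting ∂π_D/∂q_D = 0: 73 - 4q_D - 2(q_Y + q_C) = 0.
Yarrow's profit: π_Y = (83 - 2Q)q_Y - (22q_Y). Setting ∂π_Y/∂q_Y = 0: 61 - 4q_Y - 2(q_D + q_C) = 0.
Cinder's profit: π_C = (83 - 2Q)q_C - (17q_C). Setting ∂π_C/∂q_C = 0: 66 - 4q_C - 2(q_D + q_Y) = 0.
Summing all 3 equations gives 200 − 8Q = 0, hence Q = 25.
Back-substituting: q_D = (73 − 50)/2 = 23/2, q_Y = (61 − 50)/2 = 11/2, q_C = (66 − 50)/2 = 8.

11.50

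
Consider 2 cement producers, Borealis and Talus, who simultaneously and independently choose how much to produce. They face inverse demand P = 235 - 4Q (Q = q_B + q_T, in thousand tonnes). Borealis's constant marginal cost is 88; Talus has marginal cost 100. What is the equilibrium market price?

Borealis's profit: π_B = (235 - 4Q)q_B - (88q_B). Setting ∂π_B/∂q_B = 0: 147 - 8q_B - 4(q_T) = 0.
Talus's first-order condition: 135 - 8q_T - 4(q_B) = 0.
Rearranging gives the reaction functions q_B = (147 - 4q_T)/8 and q_T = (135 - 4q_B)/8.
Substituting one into the other gives q_B = 53/4 and q_T = 41/4.
Total output Q = 47/2, so price P = 235 - 4·(47/2) = 141.

141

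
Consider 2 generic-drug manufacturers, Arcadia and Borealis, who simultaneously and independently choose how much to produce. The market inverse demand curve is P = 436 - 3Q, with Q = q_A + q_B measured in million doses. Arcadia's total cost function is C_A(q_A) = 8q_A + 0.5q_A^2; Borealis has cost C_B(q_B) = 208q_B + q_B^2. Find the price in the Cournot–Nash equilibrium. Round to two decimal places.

Arcadia's profit: π_A = (436 - 3Q)q_A - (8q_A + (1/2)q_A²). Setting ∂π_A/∂q_A = 0: 428 - 7q_A - 3(q_B) = 0.
Borealis's first-order condition: 228 - 8q_B - 3(q_A) = 0.
Best responses: q_A = (428 - 3q_B)/7, q_B = (228 - 3q_A)/8.
Solving the pair: q_A = 58.2979, q_B = 312/47.
Total output Q = 64.9362, so price P = 436 - 3·64.9362 = 241.1915.

241.19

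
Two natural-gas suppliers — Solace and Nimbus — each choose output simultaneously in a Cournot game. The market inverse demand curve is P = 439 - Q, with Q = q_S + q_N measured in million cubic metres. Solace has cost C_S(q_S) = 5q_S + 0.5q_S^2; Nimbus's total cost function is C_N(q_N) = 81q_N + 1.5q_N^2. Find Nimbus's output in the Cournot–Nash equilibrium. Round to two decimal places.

45.71

Solace's profit: π_S = (439 - Q)q_S - (5q_S + (1/2)q_S²). Setting ∂π_S/∂q_S = 0: 434 - 3q_S - (q_N) = 0.
Nimbus's profit: π_N = (439 - Q)q_N - (81q_N + (3/2)q_N²). Setting ∂π_N/∂q_N = 0: 358 - 5q_N - (q_S) = 0.
Best responses: q_S = (434 - q_N)/3, q_N = (358 - q_S)/5.
Substituting one into the other gives q_S = 906/7 and q_N = 320/7.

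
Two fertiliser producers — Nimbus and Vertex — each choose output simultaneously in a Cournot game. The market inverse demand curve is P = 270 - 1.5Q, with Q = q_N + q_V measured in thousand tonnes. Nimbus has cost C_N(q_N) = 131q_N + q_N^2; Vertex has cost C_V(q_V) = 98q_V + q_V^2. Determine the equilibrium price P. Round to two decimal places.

Nimbus's profit: π_N = (270 - 1.5Q)q_N - (131q_N + q_N²). Setting ∂π_N/∂q_N = 0: 139 - 5q_N - (3/2)(q_V) = 0.
Vertex's profit: π_V = (270 - 1.5Q)q_V - (98q_V + q_V²). Setting ∂π_V/∂q_V = 0: 172 - 5q_V - (3/2)(q_N) = 0.
Rearranging gives the reaction functions q_N = (139 - (3/2)q_V)/5 and q_V = (172 - (3/2)q_N)/5.
Solving the pair: q_N = 1748/91, q_V = 28.6374.
Total output Q = 622/13, so price P = 270 - (3/2)·(622/13) = 198.2308.

198.23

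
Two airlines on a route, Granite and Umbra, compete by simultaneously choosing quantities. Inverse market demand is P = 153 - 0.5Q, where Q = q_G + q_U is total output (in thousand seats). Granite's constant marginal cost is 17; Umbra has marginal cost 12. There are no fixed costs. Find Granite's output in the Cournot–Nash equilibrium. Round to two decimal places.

87.33

Granite's profit: π_G = (153 - 0.5Q)q_G - (17q_G). Setting ∂π_G/∂q_G = 0: 136 - q_G - (1/2)(q_U) = 0.
Umbra's profit: π_U = (153 - 0.5Q)q_U - (12q_U). Setting ∂π_U/∂q_U = 0: 141 - q_U - (1/2)(q_G) = 0.
Best responses: q_G = (136 - (1/2)q_U), q_U = (141 - (1/2)q_G).
Solving the pair: q_G = 262/3, q_U = 292/3.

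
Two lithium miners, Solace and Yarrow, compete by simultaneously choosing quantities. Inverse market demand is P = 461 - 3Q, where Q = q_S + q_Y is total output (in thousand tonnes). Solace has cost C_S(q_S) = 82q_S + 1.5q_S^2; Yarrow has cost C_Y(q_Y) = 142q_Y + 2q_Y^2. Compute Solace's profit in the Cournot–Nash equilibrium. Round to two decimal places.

5504.72

Solace's profit: π_S = (461 - 3Q)q_S - (82q_S + (3/2)q_S²). Setting ∂π_S/∂q_S = 0: 379 - 9q_S - 3(q_Y) = 0.
Yarrow's profit: π_Y = (461 - 3Q)q_Y - (142q_Y + 2q_Y²). Setting ∂π_Y/∂q_Y = 0: 319 - 10q_Y - 3(q_S) = 0.
Best responses: q_S = (379 - 3q_Y)/9, q_Y = (319 - 3q_S)/10.
Solving the pair: q_S = 34.9753, q_Y = 578/27.
Price P = 461 - 3·56.3827 = 291.8519.
Solace's profit: 291.8519·34.9753 - 82·34.9753 - (3/2)·34.9753² = 5504.7250.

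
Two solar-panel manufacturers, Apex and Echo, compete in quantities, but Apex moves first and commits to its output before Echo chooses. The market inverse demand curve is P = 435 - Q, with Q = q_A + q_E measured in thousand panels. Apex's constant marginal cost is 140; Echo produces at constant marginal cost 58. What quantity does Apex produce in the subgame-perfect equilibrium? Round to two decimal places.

106.50

Solve by backward induction. Given q_A, the follower Echo maximises π_E = (435 - q_A - q_E)q_E - 58q_E.
∂π_E/∂q_E = 377 - q_A - 2q_E = 0 gives the reaction function q_E = (377 - q_A)/2.
Apex substitutes q_E(q_A) into its own profit: π_A = q_A(435 - q_A - (377 - q_A)/2) - 140q_A = (493/2 - (1/2)q_A)q_A - 140q_A.
Leader FOC: 213/2 - q_A = 0, so q_A = 213/2.
Then q_E = (377 - 213/2)/2 = 541/4.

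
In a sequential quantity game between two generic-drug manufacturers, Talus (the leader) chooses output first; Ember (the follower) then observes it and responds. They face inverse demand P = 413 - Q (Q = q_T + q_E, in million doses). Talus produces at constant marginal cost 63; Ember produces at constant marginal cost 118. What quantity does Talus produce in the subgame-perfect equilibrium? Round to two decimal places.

The follower Ember best-responds to any q_T: π_E = (413 - Q)q_E - 118q_E.
Setting the follower's marginal profit to zero, 295 - q_T - 2q_E = 0, i.e. q_E = (295 - q_T)/2.
The leader anticipates this reaction. Substituting into P = 413 - Q gives P = 531/2 - (1/2)q_T, so π_T = (531/2 - (1/2)q_T)q_T - 63q_T.
The leader's first-order condition 405/2 - q_T = 0 yields q_T = 405/2.
Then q_E = (295 - 405/2)/2 = 185/4.

202.50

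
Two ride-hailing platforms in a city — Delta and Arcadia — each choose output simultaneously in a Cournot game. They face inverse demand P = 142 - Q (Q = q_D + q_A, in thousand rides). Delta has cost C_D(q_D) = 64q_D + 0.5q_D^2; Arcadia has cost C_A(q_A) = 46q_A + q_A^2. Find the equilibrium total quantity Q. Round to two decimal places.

38.73

Delta's profit: π_D = (142 - Q)q_D - (64q_D + (1/2)q_D²). Setting ∂π_D/∂q_D = 0: 78 - 3q_D - (q_A) = 0.
Arcadia's profit: π_A = (142 - Q)q_A - (46q_A + q_A²). Setting ∂π_A/∂q_A = 0: 96 - 4q_A - (q_D) = 0.
So q_D = (78 - q_A)/3 and q_A = (96 - q_D)/4.
Substituting one into the other gives q_D = 216/11 and q_A = 210/11.
Total output Q = 216/11 + 210/11 = 426/11.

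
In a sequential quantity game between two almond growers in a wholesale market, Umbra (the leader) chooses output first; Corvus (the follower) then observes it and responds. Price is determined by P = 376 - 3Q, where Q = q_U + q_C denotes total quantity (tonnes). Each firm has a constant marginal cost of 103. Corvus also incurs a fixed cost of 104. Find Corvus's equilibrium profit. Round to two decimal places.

1448.69

Solve by backward induction. Given q_U, the follower Corvus maximises π_C = (376 - 3q_U - 3q_C)q_C - 103q_C.
∂π_C/∂q_C = 273 - 3q_U - 6q_C = 0 gives the reaction function q_C = (273 - 3q_U)/6.
The leader anticipates this reaction. Substituting into P = 376 - 3Q gives P = 479/2 - (3/2)q_U, so π_U = (479/2 - (3/2)q_U)q_U - 103q_U.
The leader's first-order condition 273/2 - 3q_U = 0 yields q_U = 91/2.
Then q_C = (273 - 3·(91/2))/6 = 91/4.
Price P = 376 - 3·(273/4) = 685/4.
Corvus's profit: (685/4 - 103)·(91/4) - 104 = 1448.6875.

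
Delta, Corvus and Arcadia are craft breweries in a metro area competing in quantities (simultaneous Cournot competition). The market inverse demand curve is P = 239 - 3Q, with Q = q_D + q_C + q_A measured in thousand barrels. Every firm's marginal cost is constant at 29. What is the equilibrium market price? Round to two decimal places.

81.50

Each firm earns π_i = (239 - 3Q)q_i - 29q_i.
First-order condition (treating rivals' output as given): 210 - 6q_i - 3·Σ_{j≠i} q_j = 0.
By symmetry each firm produces the same amount; substituting Σ_{j≠i} q_j = 2q_i yields q_i = 210/12 = 35/2.
Total output Q = 105/2, so price P = 239 - 3·(105/2) = 163/2.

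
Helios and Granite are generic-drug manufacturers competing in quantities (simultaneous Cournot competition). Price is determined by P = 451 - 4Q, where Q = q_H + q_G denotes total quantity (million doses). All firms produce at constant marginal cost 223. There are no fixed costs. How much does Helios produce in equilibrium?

19

Each firm earns π_i = (451 - 4Q)q_i - 223q_i.
First-order condition (treating rivals' output as given): 228 - 8q_i - 4q_j = 0.
With identical firms every q_j equals q_i, so q_j = q_i and 228 = 12q_i, giving q_i = 19.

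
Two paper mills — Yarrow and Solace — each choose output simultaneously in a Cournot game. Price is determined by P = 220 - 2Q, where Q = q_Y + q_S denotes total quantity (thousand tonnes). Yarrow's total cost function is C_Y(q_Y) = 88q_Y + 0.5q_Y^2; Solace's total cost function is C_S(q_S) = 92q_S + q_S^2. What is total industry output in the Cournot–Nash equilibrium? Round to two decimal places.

35.08

Yarrow's profit: π_Y = (220 - 2Q)q_Y - (88q_Y + (1/2)q_Y²). Setting ∂π_Y/∂q_Y = 0: 132 - 5q_Y - 2(q_S) = 0.
Solace's first-order condition: 128 - 6q_S - 2(q_Y) = 0.
So q_Y = (132 - 2q_S)/5 and q_S = (128 - 2q_Y)/6.
Substituting one into the other gives q_Y = 268/13 and q_S = 188/13.
Total output Q = 268/13 + 188/13 = 456/13.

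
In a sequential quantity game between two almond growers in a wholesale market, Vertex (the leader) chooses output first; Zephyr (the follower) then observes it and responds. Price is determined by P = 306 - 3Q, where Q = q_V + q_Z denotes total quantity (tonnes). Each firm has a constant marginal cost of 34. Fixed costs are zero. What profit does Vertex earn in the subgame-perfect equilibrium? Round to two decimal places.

The follower Zephyr best-responds to any q_V: π_Z = (306 - 3Q)q_Z - 34q_Z.
Setting the follower's marginal profit to zero, 272 - 3q_V - 6q_Z = 0, i.e. q_Z = (272 - 3q_V)/6.
The leader anticipates this reaction. Substituting into P = 306 - 3Q gives P = 170 - (3/2)q_V, so π_V = (170 - (3/2)q_V)q_V - 34q_V.
Maximising: ∂π_V/∂q_V = 136 - 3q_V = 0, giving q_V = 136/3.
Then q_Z = (272 - 3·(136/3))/6 = 68/3.
Price P = 306 - 3·68 = 102.
Vertex's profit: (102 - 34)·(136/3) = 3082.6667.

3082.67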